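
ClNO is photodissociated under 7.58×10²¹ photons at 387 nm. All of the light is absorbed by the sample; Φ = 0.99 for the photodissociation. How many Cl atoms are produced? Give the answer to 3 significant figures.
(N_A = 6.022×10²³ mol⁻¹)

7.50×10²¹ atoms

Moles of photons: 7.58×10²¹ / 6.022×10²³ = 0.01259 mol.
Product: Φ × n_abs = 0.99 × 0.01259 = 0.01246 mol.
As a count: 0.01246 × 6.022×10²³ = 7.50×10²¹.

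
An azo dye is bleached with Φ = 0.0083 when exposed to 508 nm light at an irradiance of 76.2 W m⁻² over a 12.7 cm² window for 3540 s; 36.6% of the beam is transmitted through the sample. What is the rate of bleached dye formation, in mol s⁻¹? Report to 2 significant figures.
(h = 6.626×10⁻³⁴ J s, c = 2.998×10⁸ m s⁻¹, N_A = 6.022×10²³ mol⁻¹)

Photon energy at 508 nm: hc/λ = (6.626×10⁻³⁴)(2.998×10⁸)/(508×10⁻⁹) = 3.910×10⁻¹⁹ J.
Energy delivered: (76.2 W m⁻²)(12.7×10⁻⁴ m²)(3540 s) = 342.6 J.
Photons incident: 342.6 / 3.910×10⁻¹⁹ = 8.762×10²⁰, i.e. 8.762×10²⁰/6.022×10²³ = 0.001455 mol.
Fraction absorbed: 1 − 36.6/100 = 0.6340.
Photons absorbed: 0.6340 × 0.001455 = 9.225×10⁻⁴ mol.
Product formed: 0.0083 × 9.225×10⁻⁴ = 7.657×10⁻⁶ mol.
Rate: 7.657×10⁻⁶ / 3540 s = 2.2×10⁻⁹ mol s⁻¹.

2.2×10⁻⁹ mol s⁻¹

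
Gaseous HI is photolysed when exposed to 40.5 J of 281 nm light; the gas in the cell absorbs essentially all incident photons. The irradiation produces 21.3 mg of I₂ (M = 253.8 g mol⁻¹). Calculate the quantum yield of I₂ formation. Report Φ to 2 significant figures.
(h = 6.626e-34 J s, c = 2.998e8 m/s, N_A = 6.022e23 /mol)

Φ = 0.88

Product: 21.3 mg / 253.8 g mol⁻¹ = 8.392e-5 mol.
Photon energy at 281 nm: hc/λ = (6.626e-34)(2.998e8)/(281e-9) = 7.069e-19 J.
Photons incident: 40.5 / 7.069e-19 = 5.729e19, i.e. 5.729e19/6.022e23 = 9.513e-5 mol.
Φ = 8.392e-5 mol / 9.513e-5 mol photons = 0.88.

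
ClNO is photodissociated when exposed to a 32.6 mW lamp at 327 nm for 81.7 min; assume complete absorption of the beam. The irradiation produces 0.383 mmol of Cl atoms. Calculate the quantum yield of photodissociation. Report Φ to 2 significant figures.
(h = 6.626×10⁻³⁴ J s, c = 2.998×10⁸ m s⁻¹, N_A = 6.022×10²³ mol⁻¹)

Φ = 0.88

Product: 0.383 mmol = 3.83×10⁻⁴ mol.
Photon energy at 327 nm: hc/λ = (6.626×10⁻³⁴)(2.998×10⁸)/(327×10⁻⁹) = 6.075×10⁻¹⁹ J.
Energy delivered: (32.6 mW)(4902 s) = 159.8 J.
Photons incident: 159.8 / 6.075×10⁻¹⁹ = 2.630×10²⁰, i.e. 2.630×10²⁰/6.022×10²³ = 4.367×10⁻⁴ mol.
Φ = 3.83×10⁻⁴ mol / 4.367×10⁻⁴ mol photons = 0.88.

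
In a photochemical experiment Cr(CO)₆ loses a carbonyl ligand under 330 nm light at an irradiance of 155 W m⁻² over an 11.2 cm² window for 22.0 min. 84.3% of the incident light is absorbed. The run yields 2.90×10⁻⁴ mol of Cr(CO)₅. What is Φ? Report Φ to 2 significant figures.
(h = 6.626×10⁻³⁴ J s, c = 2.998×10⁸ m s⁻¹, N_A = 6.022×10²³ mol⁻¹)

Photon energy at 330 nm: hc/λ = (6.626×10⁻³⁴)(2.998×10⁸)/(330×10⁻⁹) = 6.020×10⁻¹⁹ J.
Energy delivered: (155 W m⁻²)(11.2×10⁻⁴ m²)(1320 s) = 229.2 J.
Photons incident: 229.2 / 6.020×10⁻¹⁹ = 3.807×10²⁰, i.e. 3.807×10²⁰/6.022×10²³ = 6.322×10⁻⁴ mol.
Photons absorbed: 0.843 × 6.322×10⁻⁴ = 5.329×10⁻⁴ mol.
Φ = 2.90×10⁻⁴ mol / 5.329×10⁻⁴ mol photons = 0.54.

Φ = 0.54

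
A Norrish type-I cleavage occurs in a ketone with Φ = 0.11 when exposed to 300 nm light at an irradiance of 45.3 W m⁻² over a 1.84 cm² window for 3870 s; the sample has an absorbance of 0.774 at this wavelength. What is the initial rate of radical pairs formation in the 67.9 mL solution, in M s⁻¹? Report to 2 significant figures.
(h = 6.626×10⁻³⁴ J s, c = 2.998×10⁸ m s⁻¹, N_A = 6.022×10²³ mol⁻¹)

2.8×10⁻⁸ M s⁻¹

Photon energy at 300 nm: hc/λ = (6.626×10⁻³⁴)(2.998×10⁸)/(300×10⁻⁹) = 6.622×10⁻¹⁹ J.
Energy delivered: (45.3 W m⁻²)(1.84×10⁻⁴ m²)(3870 s) = 32.26 J.
Photons incident: 32.26 / 6.622×10⁻¹⁹ = 4.872×10¹⁹, i.e. 4.872×10¹⁹/6.022×10²³ = 8.090×10⁻⁵ mol.
Fraction absorbed: 1 − 10^(−0.774) = 0.8317.
Photons absorbed: 0.8317 × 8.090×10⁻⁵ = 6.728×10⁻⁵ mol.
Product formed: 0.11 × 6.728×10⁻⁵ = 7.401×10⁻⁶ mol.
Rate: 7.401×10⁻⁶ mol / (3870 s × 0.0679 L) = 2.8×10⁻⁸ M s⁻¹.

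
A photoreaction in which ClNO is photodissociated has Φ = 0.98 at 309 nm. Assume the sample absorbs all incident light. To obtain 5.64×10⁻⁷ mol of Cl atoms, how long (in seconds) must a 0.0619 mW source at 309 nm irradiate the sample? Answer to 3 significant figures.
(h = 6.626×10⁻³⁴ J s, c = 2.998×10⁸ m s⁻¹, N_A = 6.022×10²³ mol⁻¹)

Photons that must be absorbed: 5.64×10⁻⁷ / 0.98 = 5.755×10⁻⁷ mol.
Photon energy: hc/λ = 6.429×10⁻¹⁹ J; per mole, 3.872×10⁵ J mol⁻¹.
Energy required: 5.755×10⁻⁷ × 3.872×10⁵ = 0.2228 J.
Time: 0.2228 J / 6.19e-05 W = 3600 s.

t ≈ 3600 s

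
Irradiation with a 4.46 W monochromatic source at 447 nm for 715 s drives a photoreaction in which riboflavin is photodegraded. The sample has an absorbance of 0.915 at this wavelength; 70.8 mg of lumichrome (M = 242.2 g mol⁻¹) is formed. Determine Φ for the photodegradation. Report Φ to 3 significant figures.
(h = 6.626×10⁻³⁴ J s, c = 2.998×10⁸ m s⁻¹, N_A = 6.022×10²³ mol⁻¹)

Φ = 0.0279

Product: 70.8 mg / 242.2 g mol⁻¹ = 2.923×10⁻⁴ mol.
Photon energy at 447 nm: hc/λ = (6.626×10⁻³⁴)(2.998×10⁸)/(447×10⁻⁹) = 4.444×10⁻¹⁹ J.
Energy delivered: (4.46 W)(715 s) = 3189 J.
Photons incident: 3189 / 4.444×10⁻¹⁹ = 7.176×10²¹, i.e. 7.176×10²¹/6.022×10²³ = 0.01192 mol.
Fraction absorbed: 1 − 10^(−0.915) = 0.8784.
Photons absorbed: 0.8784 × 0.01192 = 0.01047 mol.
Φ = 2.923×10⁻⁴ mol / 0.01047 mol photons = 0.0279.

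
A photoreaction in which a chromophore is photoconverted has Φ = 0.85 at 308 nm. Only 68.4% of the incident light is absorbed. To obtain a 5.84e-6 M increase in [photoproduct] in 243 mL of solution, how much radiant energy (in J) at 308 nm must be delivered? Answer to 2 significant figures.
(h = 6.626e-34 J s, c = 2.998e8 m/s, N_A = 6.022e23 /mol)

Product: (5.84e-6 M)(0.243 L) = 1.419e-6 mol.
Photons that must be absorbed: 1.419e-6 / 0.85 = 1.669e-6 mol.
Incident photons needed: 1.669e-6 / 0.684 = 2.440e-6 mol.
Photon energy: hc/λ = 6.450e-19 J; per mole, 3.884e5 J mol⁻¹.
Energy required: 2.440e-6 × 3.884e5 = 0.95 J.

0.95 J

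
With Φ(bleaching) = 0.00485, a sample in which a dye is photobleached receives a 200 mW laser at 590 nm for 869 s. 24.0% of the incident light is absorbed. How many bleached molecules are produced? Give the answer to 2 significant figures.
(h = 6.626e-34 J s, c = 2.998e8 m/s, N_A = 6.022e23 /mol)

Photon energy at 590 nm: hc/λ = (6.626e-34)(2.998e8)/(590e-9) = 3.367e-19 J.
Energy delivered: (200 mW)(869 s) = 173.8 J.
Photons incident: 173.8 / 3.367e-19 = 5.162e20, i.e. 5.162e20/6.022e23 = 8.572e-4 mol.
Photons absorbed: 0.240 × 8.572e-4 = 2.057e-4 mol.
Product: Φ × n_abs = 0.00485 × 2.057e-4 = 9.976e-7 mol.
As a count: 9.976e-7 × 6.022e23 = 6.0e17.

6.0e17 bleached molecules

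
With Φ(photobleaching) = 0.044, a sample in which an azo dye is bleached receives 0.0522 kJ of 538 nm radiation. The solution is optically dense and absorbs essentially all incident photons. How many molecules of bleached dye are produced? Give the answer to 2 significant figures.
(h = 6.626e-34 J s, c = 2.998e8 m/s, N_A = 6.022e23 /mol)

6.2e18 molecules

Photon energy at 538 nm: hc/λ = (6.626e-34)(2.998e8)/(538e-9) = 3.692e-19 J.
Incident energy: 0.0522 kJ = 52.2 J.
Photons incident: 52.2 / 3.692e-19 = 1.414e20, i.e. 1.414e20/6.022e23 = 2.348e-4 mol.
Product: Φ × n_abs = 0.044 × 2.348e-4 = 1.033e-5 mol.
As a count: 1.033e-5 × 6.022e23 = 6.2e18.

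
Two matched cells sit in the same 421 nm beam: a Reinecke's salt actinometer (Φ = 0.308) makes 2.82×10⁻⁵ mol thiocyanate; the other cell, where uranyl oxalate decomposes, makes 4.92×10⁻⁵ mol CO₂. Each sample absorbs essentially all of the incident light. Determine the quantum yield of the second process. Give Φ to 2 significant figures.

Photons absorbed by the actinometer: 2.82×10⁻⁵ / 0.308 = 9.156×10⁻⁵ mol.
Φ(unknown) = 4.92×10⁻⁵ / 9.156×10⁻⁵ = 0.54.

Φ = 0.54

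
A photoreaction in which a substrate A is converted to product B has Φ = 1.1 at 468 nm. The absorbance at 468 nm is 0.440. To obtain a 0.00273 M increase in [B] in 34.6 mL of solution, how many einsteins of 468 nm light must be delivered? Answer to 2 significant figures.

Product: (0.00273 M)(0.0346 L) = 9.446e-5 mol.
Photons that must be absorbed: 9.446e-5 / 1.1 = 8.587e-5 mol.
Fraction absorbed: 1 − 10^(−0.440) = 0.6369.
Incident photons needed: 8.587e-5 / 0.6369 = 1.348e-4 mol.

1.3e-4 einstein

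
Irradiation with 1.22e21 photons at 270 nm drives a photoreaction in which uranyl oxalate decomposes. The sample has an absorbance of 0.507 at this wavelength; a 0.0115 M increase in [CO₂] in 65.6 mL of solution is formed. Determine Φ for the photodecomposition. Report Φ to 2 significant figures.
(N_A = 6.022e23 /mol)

Φ = 0.54

Product: (0.0115 M)(0.0656 L) = 7.544e-4 mol.
Moles of photons: 1.22e21 / 6.022e23 = 0.002026 mol.
Fraction absorbed: 1 − 10^(−0.507) = 0.6888.
Photons absorbed: 0.6888 × 0.002026 = 0.001396 mol.
Φ = 7.544e-4 mol / 0.001396 mol photons = 0.54.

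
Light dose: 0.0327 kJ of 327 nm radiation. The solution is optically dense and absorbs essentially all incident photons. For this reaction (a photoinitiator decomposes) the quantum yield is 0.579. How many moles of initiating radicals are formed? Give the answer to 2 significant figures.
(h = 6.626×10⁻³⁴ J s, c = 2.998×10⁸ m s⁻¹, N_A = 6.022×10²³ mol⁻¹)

Photon energy at 327 nm: hc/λ = (6.626×10⁻³⁴)(2.998×10⁸)/(327×10⁻⁹) = 6.075×10⁻¹⁹ J.
Incident energy: 0.0327 kJ = 32.7 J.
Photons incident: 32.7 / 6.075×10⁻¹⁹ = 5.383×10¹⁹, i.e. 5.383×10¹⁹/6.022×10²³ = 8.939×10⁻⁵ mol.
Product: Φ × n_abs = 0.579 × 8.939×10⁻⁵ = 5.176×10⁻⁵ mol.

5.2×10⁻⁵ mol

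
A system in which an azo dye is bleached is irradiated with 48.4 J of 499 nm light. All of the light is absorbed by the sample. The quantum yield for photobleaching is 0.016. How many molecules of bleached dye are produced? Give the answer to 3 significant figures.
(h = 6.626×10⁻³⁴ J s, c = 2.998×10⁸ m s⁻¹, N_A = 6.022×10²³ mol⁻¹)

1.95×10¹⁸ molecules

Photon energy at 499 nm: hc/λ = (6.626×10⁻³⁴)(2.998×10⁸)/(499×10⁻⁹) = 3.981×10⁻¹⁹ J.
Photons incident: 48.4 / 3.981×10⁻¹⁹ = 1.216×10²⁰, i.e. 1.216×10²⁰/6.022×10²³ = 2.019×10⁻⁴ mol.
Product: Φ × n_abs = 0.016 × 2.019×10⁻⁴ = 3.230×10⁻⁶ mol.
As a count: 3.230×10⁻⁶ × 6.022×10²³ = 1.95×10¹⁸.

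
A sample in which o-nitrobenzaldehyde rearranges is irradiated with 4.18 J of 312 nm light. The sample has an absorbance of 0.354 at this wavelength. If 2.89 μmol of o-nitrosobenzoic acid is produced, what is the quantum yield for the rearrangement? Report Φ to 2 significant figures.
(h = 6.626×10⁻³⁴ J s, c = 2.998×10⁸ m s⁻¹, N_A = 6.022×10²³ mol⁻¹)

Product: 2.89 μmol = 2.89×10⁻⁶ mol.
Photon energy at 312 nm: hc/λ = (6.626×10⁻³⁴)(2.998×10⁸)/(312×10⁻⁹) = 6.367×10⁻¹⁹ J.
Photons incident: 4.18 / 6.367×10⁻¹⁹ = 6.565×10¹⁸, i.e. 6.565×10¹⁸/6.022×10²³ = 1.090×10⁻⁵ mol.
Fraction absorbed: 1 − 10^(−0.354) = 0.5574.
Photons absorbed: 0.5574 × 1.090×10⁻⁵ = 6.076×10⁻⁶ mol.
Φ = 2.89×10⁻⁶ mol / 6.076×10⁻⁶ mol photons = 0.48.

Φ = 0.48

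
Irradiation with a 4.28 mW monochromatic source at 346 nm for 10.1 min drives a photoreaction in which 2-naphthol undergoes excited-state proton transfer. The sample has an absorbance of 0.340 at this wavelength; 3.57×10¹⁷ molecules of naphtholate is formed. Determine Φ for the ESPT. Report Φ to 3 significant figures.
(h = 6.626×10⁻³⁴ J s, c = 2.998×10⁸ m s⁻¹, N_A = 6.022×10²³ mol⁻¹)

Product: 3.57×10¹⁷ / 6.022×10²³ = 5.928×10⁻⁷ mol.
Photon energy at 346 nm: hc/λ = (6.626×10⁻³⁴)(2.998×10⁸)/(346×10⁻⁹) = 5.741×10⁻¹⁹ J.
Energy delivered: (4.28 mW)(606 s) = 2.594 J.
Photons incident: 2.594 / 5.741×10⁻¹⁹ = 4.518×10¹⁸, i.e. 4.518×10¹⁸/6.022×10²³ = 7.502×10⁻⁶ mol.
Fraction absorbed: 1 − 10^(−0.340) = 0.5429.
Photons absorbed: 0.5429 × 7.502×10⁻⁶ = 4.073×10⁻⁶ mol.
Φ = 5.928×10⁻⁷ mol / 4.073×10⁻⁶ mol photons = 0.146.

Φ = 0.146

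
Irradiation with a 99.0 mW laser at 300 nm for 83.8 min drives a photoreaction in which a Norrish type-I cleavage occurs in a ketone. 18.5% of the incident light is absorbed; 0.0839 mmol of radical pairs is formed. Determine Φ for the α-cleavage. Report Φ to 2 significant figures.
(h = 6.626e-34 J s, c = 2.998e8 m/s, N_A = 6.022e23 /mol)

Product: 0.0839 mmol = 8.39e-5 mol.
Photon energy at 300 nm: hc/λ = (6.626e-34)(2.998e8)/(300e-9) = 6.622e-19 J.
Energy delivered: (99.0 mW)(5028 s) = 497.8 J.
Photons incident: 497.8 / 6.622e-19 = 7.517e20, i.e. 7.517e20/6.022e23 = 0.001248 mol.
Photons absorbed: 0.185 × 0.001248 = 2.309e-4 mol.
Φ = 8.39e-5 mol / 2.309e-4 mol photons = 0.36.

Φ = 0.36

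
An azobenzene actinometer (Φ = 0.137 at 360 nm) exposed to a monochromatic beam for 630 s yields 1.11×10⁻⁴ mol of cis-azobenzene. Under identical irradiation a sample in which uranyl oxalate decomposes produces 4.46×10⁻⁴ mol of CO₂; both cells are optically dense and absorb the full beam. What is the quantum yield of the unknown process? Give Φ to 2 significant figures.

Φ = 0.55

Photons absorbed by the actinometer: 1.11×10⁻⁴ / 0.137 = 8.102×10⁻⁴ mol.
Φ(unknown) = 4.46×10⁻⁴ / 8.102×10⁻⁴ = 0.55.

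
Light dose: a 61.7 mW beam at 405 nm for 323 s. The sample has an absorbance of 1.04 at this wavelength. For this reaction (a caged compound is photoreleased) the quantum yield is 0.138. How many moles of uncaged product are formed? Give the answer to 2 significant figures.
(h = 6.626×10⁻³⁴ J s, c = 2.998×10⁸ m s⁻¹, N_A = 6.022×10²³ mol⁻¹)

8.5×10⁻⁶ mol

Photon energy at 405 nm: hc/λ = (6.626×10⁻³⁴)(2.998×10⁸)/(405×10⁻⁹) = 4.905×10⁻¹⁹ J.
Energy delivered: (61.7 mW)(323 s) = 19.93 J.
Photons incident: 19.93 / 4.905×10⁻¹⁹ = 4.063×10¹⁹, i.e. 4.063×10¹⁹/6.022×10²³ = 6.747×10⁻⁵ mol.
Fraction absorbed: 1 − 10^(−1.04) = 0.9088.
Photons absorbed: 0.9088 × 6.747×10⁻⁵ = 6.132×10⁻⁵ mol.
Product: Φ × n_abs = 0.138 × 6.132×10⁻⁵ = 8.462×10⁻⁶ mol.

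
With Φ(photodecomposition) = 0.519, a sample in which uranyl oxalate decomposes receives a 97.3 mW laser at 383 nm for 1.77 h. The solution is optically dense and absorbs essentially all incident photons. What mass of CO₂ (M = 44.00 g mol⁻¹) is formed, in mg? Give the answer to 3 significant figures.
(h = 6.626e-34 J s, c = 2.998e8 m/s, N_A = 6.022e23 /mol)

45.3 mg

Photon energy at 383 nm: hc/λ = (6.626e-34)(2.998e8)/(383e-9) = 5.187e-19 J.
Energy delivered: (97.3 mW)(6372 s) = 620.0 J.
Photons incident: 620.0 / 5.187e-19 = 1.195e21, i.e. 1.195e21/6.022e23 = 0.001984 mol.
Product: Φ × n_abs = 0.519 × 0.001984 = 0.001030 mol.
Mass: 0.001030 × 44.00 = 0.04532 g = 45.3 mg.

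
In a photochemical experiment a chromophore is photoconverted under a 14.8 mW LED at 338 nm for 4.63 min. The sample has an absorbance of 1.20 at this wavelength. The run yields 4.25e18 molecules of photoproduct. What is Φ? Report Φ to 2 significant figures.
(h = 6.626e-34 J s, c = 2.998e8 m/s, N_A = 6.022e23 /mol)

Product: 4.25e18 / 6.022e23 = 7.057e-6 mol.
Photon energy at 338 nm: hc/λ = (6.626e-34)(2.998e8)/(338e-9) = 5.877e-19 J.
Energy delivered: (14.8 mW)(277.8 s) = 4.111 J.
Photons incident: 4.111 / 5.877e-19 = 6.995e18, i.e. 6.995e18/6.022e23 = 1.162e-5 mol.
Fraction absorbed: 1 − 10^(−1.20) = 0.9369.
Photons absorbed: 0.9369 × 1.162e-5 = 1.089e-5 mol.
Φ = 7.057e-6 mol / 1.089e-5 mol photons = 0.65.

Φ = 0.65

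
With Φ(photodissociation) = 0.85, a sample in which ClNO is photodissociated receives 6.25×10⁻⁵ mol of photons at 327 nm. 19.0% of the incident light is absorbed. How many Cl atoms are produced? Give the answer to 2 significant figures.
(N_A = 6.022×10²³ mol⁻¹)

6.1×10¹⁸ atoms

Photons absorbed: 0.190 × 6.25×10⁻⁵ = 1.188×10⁻⁵ mol.
Product: Φ × n_abs = 0.85 × 1.188×10⁻⁵ = 1.010×10⁻⁵ mol.
As a count: 1.010×10⁻⁵ × 6.022×10²³ = 6.1×10¹⁸.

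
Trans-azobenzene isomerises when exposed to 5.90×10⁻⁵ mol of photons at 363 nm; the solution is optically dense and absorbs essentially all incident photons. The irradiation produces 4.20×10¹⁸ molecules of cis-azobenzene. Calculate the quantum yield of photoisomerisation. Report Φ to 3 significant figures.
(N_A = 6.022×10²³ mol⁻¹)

Product: 4.20×10¹⁸ / 6.022×10²³ = 6.974×10⁻⁶ mol.
Φ = 6.974×10⁻⁶ mol / 5.90×10⁻⁵ mol photons = 0.118.

Φ = 0.118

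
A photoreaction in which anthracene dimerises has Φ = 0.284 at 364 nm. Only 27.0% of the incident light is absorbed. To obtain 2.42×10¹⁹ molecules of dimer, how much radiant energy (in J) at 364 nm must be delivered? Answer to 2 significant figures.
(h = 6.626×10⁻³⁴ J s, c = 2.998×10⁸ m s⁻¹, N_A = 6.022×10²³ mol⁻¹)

170 J

Product: 2.42×10¹⁹ / 6.022×10²³ = 4.019×10⁻⁵ mol.
Photons that must be absorbed: 4.019×10⁻⁵ / 0.284 = 1.415×10⁻⁴ mol.
Incident photons needed: 1.415×10⁻⁴ / 0.270 = 5.241×10⁻⁴ mol.
Photon energy: hc/λ = 5.457×10⁻¹⁹ J; per mole, 3.286×10⁵ J mol⁻¹.
Energy required: 5.241×10⁻⁴ × 3.286×10⁵ = 170 J.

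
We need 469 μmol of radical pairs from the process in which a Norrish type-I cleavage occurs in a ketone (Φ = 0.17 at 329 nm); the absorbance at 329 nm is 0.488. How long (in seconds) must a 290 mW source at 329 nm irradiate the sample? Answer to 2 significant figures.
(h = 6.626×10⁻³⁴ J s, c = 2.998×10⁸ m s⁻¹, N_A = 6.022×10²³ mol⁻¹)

t ≈ 5100 s

Product: 469 μmol = 4.69×10⁻⁴ mol.
Photons that must be absorbed: 4.69×10⁻⁴ / 0.17 = 0.002759 mol.
Fraction absorbed: 1 − 10^(−0.488) = 0.6749.
Incident photons needed: 0.002759 / 0.6749 = 0.004088 mol.
Photon energy: hc/λ = 6.038×10⁻¹⁹ J; per mole, 3.636×10⁵ J mol⁻¹.
Energy required: 0.004088 × 3.636×10⁵ = 1486 J.
Time: 1486 J / 0.29 W = 5100 s.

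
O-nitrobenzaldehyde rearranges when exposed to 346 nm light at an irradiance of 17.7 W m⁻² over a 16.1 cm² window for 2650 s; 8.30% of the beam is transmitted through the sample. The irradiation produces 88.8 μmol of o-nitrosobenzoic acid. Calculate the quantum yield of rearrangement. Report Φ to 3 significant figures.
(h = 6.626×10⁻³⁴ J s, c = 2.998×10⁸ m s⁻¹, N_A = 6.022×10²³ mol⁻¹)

Product: 88.8 μmol = 8.88×10⁻⁵ mol.
Photon energy at 346 nm: hc/λ = (6.626×10⁻³⁴)(2.998×10⁸)/(346×10⁻⁹) = 5.741×10⁻¹⁹ J.
Energy delivered: (17.7 W m⁻²)(16.1×10⁻⁴ m²)(2650 s) = 75.52 J.
Photons incident: 75.52 / 5.741×10⁻¹⁹ = 1.315×10²⁰, i.e. 1.315×10²⁰/6.022×10²³ = 2.184×10⁻⁴ mol.
Fraction absorbed: 1 − 8.30/100 = 0.9170.
Photons absorbed: 0.9170 × 2.184×10⁻⁴ = 2.003×10⁻⁴ mol.
Φ = 8.88×10⁻⁵ mol / 2.003×10⁻⁴ mol photons = 0.443.

Φ = 0.443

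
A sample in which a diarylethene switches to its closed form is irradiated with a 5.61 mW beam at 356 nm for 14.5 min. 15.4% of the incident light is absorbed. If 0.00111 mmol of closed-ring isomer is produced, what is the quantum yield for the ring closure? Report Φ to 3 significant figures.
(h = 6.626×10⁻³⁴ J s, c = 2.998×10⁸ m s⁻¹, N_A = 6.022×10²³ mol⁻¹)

Φ = 0.496

Product: 0.00111 mmol = 1.11×10⁻⁶ mol.
Photon energy at 356 nm: hc/λ = (6.626×10⁻³⁴)(2.998×10⁸)/(356×10⁻⁹) = 5.580×10⁻¹⁹ J.
Energy delivered: (5.61 mW)(870 s) = 4.881 J.
Photons incident: 4.881 / 5.580×10⁻¹⁹ = 8.747×10¹⁸, i.e. 8.747×10¹⁸/6.022×10²³ = 1.453×10⁻⁵ mol.
Photons absorbed: 0.154 × 1.453×10⁻⁵ = 2.238×10⁻⁶ mol.
Φ = 1.11×10⁻⁶ mol / 2.238×10⁻⁶ mol photons = 0.496.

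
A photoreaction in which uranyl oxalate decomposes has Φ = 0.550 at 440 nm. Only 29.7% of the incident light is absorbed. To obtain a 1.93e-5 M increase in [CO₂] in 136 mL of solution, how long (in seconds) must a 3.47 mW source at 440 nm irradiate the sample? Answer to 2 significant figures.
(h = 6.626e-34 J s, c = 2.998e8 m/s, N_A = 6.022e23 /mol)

Product: (1.93e-5 M)(0.136 L) = 2.625e-6 mol.
Photons that must be absorbed: 2.625e-6 / 0.550 = 4.773e-6 mol.
Incident photons needed: 4.773e-6 / 0.297 = 1.607e-5 mol.
Photon energy: hc/λ = 4.515e-19 J; per mole, 2.719e5 J mol⁻¹.
Energy required: 1.607e-5 × 2.719e5 = 4.369 J.
Time: 4.369 J / 0.00347 W = 1300 s.

t ≈ 1300 s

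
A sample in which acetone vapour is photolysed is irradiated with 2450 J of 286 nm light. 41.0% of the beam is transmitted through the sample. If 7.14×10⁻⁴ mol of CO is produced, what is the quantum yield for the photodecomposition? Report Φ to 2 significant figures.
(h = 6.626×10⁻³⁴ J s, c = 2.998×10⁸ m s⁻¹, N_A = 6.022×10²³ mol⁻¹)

Φ = 0.21

Photon energy at 286 nm: hc/λ = (6.626×10⁻³⁴)(2.998×10⁸)/(286×10⁻⁹) = 6.946×10⁻¹⁹ J.
Photons incident: 2450 / 6.946×10⁻¹⁹ = 3.527×10²¹, i.e. 3.527×10²¹/6.022×10²³ = 0.005857 mol.
Fraction absorbed: 1 − 41.0/100 = 0.5900.
Photons absorbed: 0.5900 × 0.005857 = 0.003456 mol.
Φ = 7.14×10⁻⁴ mol / 0.003456 mol photons = 0.21.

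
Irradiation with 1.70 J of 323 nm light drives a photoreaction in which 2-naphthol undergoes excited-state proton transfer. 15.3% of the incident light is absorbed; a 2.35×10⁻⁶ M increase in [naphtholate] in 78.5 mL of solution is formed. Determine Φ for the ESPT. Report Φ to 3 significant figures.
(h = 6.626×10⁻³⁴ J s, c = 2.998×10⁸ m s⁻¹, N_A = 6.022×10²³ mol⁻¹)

Φ = 0.263

Product: (2.35×10⁻⁶ M)(0.0785 L) = 1.845×10⁻⁷ mol.
Photon energy at 323 nm: hc/λ = (6.626×10⁻³⁴)(2.998×10⁸)/(323×10⁻⁹) = 6.150×10⁻¹⁹ J.
Photons incident: 1.70 / 6.150×10⁻¹⁹ = 2.764×10¹⁸, i.e. 2.764×10¹⁸/6.022×10²³ = 4.590×10⁻⁶ mol.
Photons absorbed: 0.153 × 4.590×10⁻⁶ = 7.023×10⁻⁷ mol.
Φ = 1.845×10⁻⁷ mol / 7.023×10⁻⁷ mol photons = 0.263.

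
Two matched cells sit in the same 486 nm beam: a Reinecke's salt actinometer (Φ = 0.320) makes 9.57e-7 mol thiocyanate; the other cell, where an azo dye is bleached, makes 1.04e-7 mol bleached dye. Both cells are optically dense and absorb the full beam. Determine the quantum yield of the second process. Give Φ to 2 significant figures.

Φ = 0.035

Photons absorbed by the actinometer: 9.57e-7 / 0.320 = 2.991e-6 mol.
Φ(unknown) = 1.04e-7 / 2.991e-6 = 0.035.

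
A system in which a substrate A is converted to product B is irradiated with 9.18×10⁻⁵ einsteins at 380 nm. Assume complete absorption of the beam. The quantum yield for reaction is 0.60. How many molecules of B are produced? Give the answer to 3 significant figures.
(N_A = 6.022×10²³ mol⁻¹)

Product: Φ × n_abs = 0.60 × 9.18×10⁻⁵ = 5.508×10⁻⁵ mol.
As a count: 5.508×10⁻⁵ × 6.022×10²³ = 3.32×10¹⁹.

3.32×10¹⁹ molecules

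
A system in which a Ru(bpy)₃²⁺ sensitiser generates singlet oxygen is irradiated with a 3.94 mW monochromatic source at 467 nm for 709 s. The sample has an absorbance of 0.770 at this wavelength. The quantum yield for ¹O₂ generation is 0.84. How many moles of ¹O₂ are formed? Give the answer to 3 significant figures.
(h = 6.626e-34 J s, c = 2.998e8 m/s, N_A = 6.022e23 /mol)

7.60e-6 mol

Photon energy at 467 nm: hc/λ = (6.626e-34)(2.998e8)/(467e-9) = 4.254e-19 J.
Energy delivered: (3.94 mW)(709 s) = 2.793 J.
Photons incident: 2.793 / 4.254e-19 = 6.566e18, i.e. 6.566e18/6.022e23 = 1.090e-5 mol.
Fraction absorbed: 1 − 10^(−0.770) = 0.8302.
Photons absorbed: 0.8302 × 1.090e-5 = 9.049e-6 mol.
Product: Φ × n_abs = 0.84 × 9.049e-6 = 7.601e-6 mol.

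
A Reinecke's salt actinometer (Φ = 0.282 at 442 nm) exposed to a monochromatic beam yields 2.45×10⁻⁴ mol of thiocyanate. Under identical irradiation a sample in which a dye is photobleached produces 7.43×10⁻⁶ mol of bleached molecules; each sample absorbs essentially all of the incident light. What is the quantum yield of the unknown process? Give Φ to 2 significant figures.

Photons absorbed by the actinometer: 2.45×10⁻⁴ / 0.282 = 8.688×10⁻⁴ mol.
Φ(unknown) = 7.43×10⁻⁶ / 8.688×10⁻⁴ = 0.0086.

Φ = 0.0086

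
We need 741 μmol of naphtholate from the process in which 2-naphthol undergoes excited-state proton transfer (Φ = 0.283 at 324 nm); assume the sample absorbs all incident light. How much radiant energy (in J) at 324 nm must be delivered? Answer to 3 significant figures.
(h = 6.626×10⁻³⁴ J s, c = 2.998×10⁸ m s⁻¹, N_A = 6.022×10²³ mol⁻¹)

Product: 741 μmol = 7.41×10⁻⁴ mol.
Photons that must be absorbed: 7.41×10⁻⁴ / 0.283 = 0.002618 mol.
Photon energy: hc/λ = 6.131×10⁻¹⁹ J; per mole, 3.692×10⁵ J mol⁻¹.
Energy required: 0.002618 × 3.692×10⁵ = 967 J.

967 J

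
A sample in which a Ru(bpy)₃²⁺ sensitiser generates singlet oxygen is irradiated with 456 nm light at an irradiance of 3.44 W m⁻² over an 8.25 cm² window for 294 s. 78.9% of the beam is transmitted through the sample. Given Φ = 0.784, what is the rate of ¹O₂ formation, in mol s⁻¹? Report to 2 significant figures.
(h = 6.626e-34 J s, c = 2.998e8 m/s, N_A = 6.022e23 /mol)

1.8e-9 mol s⁻¹

Photon energy at 456 nm: hc/λ = (6.626e-34)(2.998e8)/(456e-9) = 4.356e-19 J.
Energy delivered: (3.44 W m⁻²)(8.25e-4 m²)(294 s) = 0.8344 J.
Photons incident: 0.8344 / 4.356e-19 = 1.916e18, i.e. 1.916e18/6.022e23 = 3.182e-6 mol.
Fraction absorbed: 1 − 78.9/100 = 0.2110.
Photons absorbed: 0.2110 × 3.182e-6 = 6.714e-7 mol.
Product formed: 0.784 × 6.714e-7 = 5.264e-7 mol.
Rate: 5.264e-7 / 294 s = 1.8e-9 mol s⁻¹.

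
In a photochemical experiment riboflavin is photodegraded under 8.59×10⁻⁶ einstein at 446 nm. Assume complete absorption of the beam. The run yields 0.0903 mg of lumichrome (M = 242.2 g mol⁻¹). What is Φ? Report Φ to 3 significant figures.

Φ = 0.0434

Product: 0.0903 mg / 242.2 g mol⁻¹ = 3.728×10⁻⁷ mol.
Φ = 3.728×10⁻⁷ mol / 8.59×10⁻⁶ mol photons = 0.0434.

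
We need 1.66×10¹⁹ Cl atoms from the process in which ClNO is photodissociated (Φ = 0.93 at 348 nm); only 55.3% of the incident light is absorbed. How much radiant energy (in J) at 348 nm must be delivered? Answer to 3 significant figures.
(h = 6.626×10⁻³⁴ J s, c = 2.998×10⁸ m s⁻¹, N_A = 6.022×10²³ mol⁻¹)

Product: 1.66×10¹⁹ / 6.022×10²³ = 2.757×10⁻⁵ mol.
Photons that must be absorbed: 2.757×10⁻⁵ / 0.93 = 2.965×10⁻⁵ mol.
Incident photons needed: 2.965×10⁻⁵ / 0.553 = 5.362×10⁻⁵ mol.
Photon energy: hc/λ = 5.708×10⁻¹⁹ J; per mole, 3.437×10⁵ J mol⁻¹.
Energy required: 5.362×10⁻⁵ × 3.437×10⁵ = 18.4 J.

18.4 J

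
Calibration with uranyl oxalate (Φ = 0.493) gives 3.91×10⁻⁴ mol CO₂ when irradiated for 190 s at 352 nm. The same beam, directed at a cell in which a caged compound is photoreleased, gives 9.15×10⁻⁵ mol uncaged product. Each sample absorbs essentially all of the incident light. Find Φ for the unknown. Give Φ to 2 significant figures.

Photons absorbed by the actinometer: 3.91×10⁻⁴ / 0.493 = 7.931×10⁻⁴ mol.
Φ(unknown) = 9.15×10⁻⁵ / 7.931×10⁻⁴ = 0.12.

Φ = 0.12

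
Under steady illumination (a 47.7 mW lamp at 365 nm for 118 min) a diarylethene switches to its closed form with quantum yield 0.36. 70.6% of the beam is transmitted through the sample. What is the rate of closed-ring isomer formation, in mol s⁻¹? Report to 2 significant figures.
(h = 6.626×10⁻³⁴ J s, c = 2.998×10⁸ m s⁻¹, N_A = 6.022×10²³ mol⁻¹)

1.5×10⁻⁸ mol s⁻¹

Photon energy at 365 nm: hc/λ = (6.626×10⁻³⁴)(2.998×10⁸)/(365×10⁻⁹) = 5.442×10⁻¹⁹ J.
Energy delivered: (47.7 mW)(7080 s) = 337.7 J.
Photons incident: 337.7 / 5.442×10⁻¹⁹ = 6.205×10²⁰, i.e. 6.205×10²⁰/6.022×10²³ = 0.001030 mol.
Fraction absorbed: 1 − 70.6/100 = 0.2940.
Photons absorbed: 0.2940 × 0.001030 = 3.028×10⁻⁴ mol.
Product formed: 0.36 × 3.028×10⁻⁴ = 1.090×10⁻⁴ mol.
Rate: 1.090×10⁻⁴ / 7080 s = 1.5×10⁻⁸ mol s⁻¹.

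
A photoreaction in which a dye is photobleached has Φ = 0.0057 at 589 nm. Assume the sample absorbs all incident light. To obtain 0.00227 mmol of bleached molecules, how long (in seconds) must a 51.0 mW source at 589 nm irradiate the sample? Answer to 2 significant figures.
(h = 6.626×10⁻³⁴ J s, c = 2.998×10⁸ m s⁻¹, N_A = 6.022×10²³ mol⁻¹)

t ≈ 1600 s

Product: 0.00227 mmol = 2.27×10⁻⁶ mol.
Photons that must be absorbed: 2.27×10⁻⁶ / 0.0057 = 3.982×10⁻⁴ mol.
Photon energy: hc/λ = 3.373×10⁻¹⁹ J; per mole, 2.031×10⁵ J mol⁻¹.
Energy required: 3.982×10⁻⁴ × 2.031×10⁵ = 80.87 J.
Time: 80.87 J / 0.051 W = 1600 s.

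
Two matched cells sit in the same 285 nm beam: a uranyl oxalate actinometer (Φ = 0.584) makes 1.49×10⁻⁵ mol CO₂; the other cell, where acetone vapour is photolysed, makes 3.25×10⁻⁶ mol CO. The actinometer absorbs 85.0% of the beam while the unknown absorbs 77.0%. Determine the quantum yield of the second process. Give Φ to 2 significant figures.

Φ = 0.14

Photons absorbed by the actinometer: 1.49×10⁻⁵ / 0.584 = 2.551×10⁻⁵ mol.
Incident flux: 2.551×10⁻⁵ / 0.850 = 3.001×10⁻⁵ einstein.
Absorbed by unknown: 0.770 × 3.001×10⁻⁵ = 2.311×10⁻⁵ mol.
Φ(unknown) = 3.25×10⁻⁶ / 2.311×10⁻⁵ = 0.14.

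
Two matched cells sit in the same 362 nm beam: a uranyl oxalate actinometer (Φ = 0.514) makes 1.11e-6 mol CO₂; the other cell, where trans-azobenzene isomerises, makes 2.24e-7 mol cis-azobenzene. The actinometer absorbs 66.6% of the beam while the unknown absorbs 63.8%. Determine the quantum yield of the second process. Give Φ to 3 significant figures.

Photons absorbed by the actinometer: 1.11e-6 / 0.514 = 2.160e-6 mol.
Incident flux: 2.160e-6 / 0.666 = 3.243e-6 einstein.
Absorbed by unknown: 0.638 × 3.243e-6 = 2.069e-6 mol.
Φ(unknown) = 2.24e-7 / 2.069e-6 = 0.108.

Φ = 0.108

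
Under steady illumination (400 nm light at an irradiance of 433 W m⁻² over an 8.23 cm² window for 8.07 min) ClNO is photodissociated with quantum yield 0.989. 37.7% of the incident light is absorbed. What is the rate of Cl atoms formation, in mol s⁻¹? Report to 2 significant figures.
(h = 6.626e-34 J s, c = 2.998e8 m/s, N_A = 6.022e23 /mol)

Photon energy at 400 nm: hc/λ = (6.626e-34)(2.998e8)/(400e-9) = 4.966e-19 J.
Energy delivered: (433 W m⁻²)(8.23e-4 m²)(484.2 s) = 172.5 J.
Photons incident: 172.5 / 4.966e-19 = 3.474e20, i.e. 3.474e20/6.022e23 = 5.769e-4 mol.
Photons absorbed: 0.377 × 5.769e-4 = 2.175e-4 mol.
Product formed: 0.989 × 2.175e-4 = 2.151e-4 mol.
Rate: 2.151e-4 / 484.2 s = 4.4e-7 mol s⁻¹.

4.4e-7 mol s⁻¹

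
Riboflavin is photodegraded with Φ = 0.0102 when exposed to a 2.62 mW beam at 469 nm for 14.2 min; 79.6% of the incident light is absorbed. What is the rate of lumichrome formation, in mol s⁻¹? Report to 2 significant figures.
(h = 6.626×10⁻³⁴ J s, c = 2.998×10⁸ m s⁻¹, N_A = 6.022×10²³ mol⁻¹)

Photon energy at 469 nm: hc/λ = (6.626×10⁻³⁴)(2.998×10⁸)/(469×10⁻⁹) = 4.236×10⁻¹⁹ J.
Energy delivered: (2.62 mW)(852 s) = 2.232 J.
Photons incident: 2.232 / 4.236×10⁻¹⁹ = 5.269×10¹⁸, i.e. 5.269×10¹⁸/6.022×10²³ = 8.750×10⁻⁶ mol.
Photons absorbed: 0.796 × 8.750×10⁻⁶ = 6.965×10⁻⁶ mol.
Product formed: 0.0102 × 6.965×10⁻⁶ = 7.104×10⁻⁸ mol.
Rate: 7.104×10⁻⁸ / 852 s = 8.3×10⁻¹¹ mol s⁻¹.

8.3×10⁻¹¹ mol s⁻¹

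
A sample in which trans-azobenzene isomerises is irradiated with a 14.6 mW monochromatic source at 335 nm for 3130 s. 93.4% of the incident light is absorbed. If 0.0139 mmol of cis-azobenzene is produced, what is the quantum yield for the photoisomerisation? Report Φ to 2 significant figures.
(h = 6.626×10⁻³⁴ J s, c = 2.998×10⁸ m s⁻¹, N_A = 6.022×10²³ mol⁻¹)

Φ = 0.12

Product: 0.0139 mmol = 1.39×10⁻⁵ mol.
Photon energy at 335 nm: hc/λ = (6.626×10⁻³⁴)(2.998×10⁸)/(335×10⁻⁹) = 5.930×10⁻¹⁹ J.
Energy delivered: (14.6 mW)(3130 s) = 45.70 J.
Photons incident: 45.70 / 5.930×10⁻¹⁹ = 7.707×10¹⁹, i.e. 7.707×10¹⁹/6.022×10²³ = 1.280×10⁻⁴ mol.
Photons absorbed: 0.934 × 1.280×10⁻⁴ = 1.196×10⁻⁴ mol.
Φ = 1.39×10⁻⁵ mol / 1.196×10⁻⁴ mol photons = 0.12.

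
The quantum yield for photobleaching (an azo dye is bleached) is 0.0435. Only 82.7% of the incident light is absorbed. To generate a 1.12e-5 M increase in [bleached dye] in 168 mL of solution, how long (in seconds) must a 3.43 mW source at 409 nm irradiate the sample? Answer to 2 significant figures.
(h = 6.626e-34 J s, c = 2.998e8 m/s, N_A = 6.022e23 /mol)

Product: (1.12e-5 M)(0.168 L) = 1.882e-6 mol.
Photons that must be absorbed: 1.882e-6 / 0.0435 = 4.326e-5 mol.
Incident photons needed: 4.326e-5 / 0.827 = 5.231e-5 mol.
Photon energy: hc/λ = 4.857e-19 J; per mole, 2.925e5 J mol⁻¹.
Energy required: 5.231e-5 × 2.925e5 = 15.30 J.
Time: 15.30 J / 0.00343 W = 4500 s.

t ≈ 4500 s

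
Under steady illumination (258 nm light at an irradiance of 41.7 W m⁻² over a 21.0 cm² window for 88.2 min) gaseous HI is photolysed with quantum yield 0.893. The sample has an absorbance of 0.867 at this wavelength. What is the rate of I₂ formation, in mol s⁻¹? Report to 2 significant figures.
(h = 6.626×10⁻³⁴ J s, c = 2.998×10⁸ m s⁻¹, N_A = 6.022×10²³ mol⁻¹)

Photon energy at 258 nm: hc/λ = (6.626×10⁻³⁴)(2.998×10⁸)/(258×10⁻⁹) = 7.700×10⁻¹⁹ J.
Energy delivered: (41.7 W m⁻²)(21.0×10⁻⁴ m²)(5292 s) = 463.4 J.
Photons incident: 463.4 / 7.700×10⁻¹⁹ = 6.018×10²⁰, i.e. 6.018×10²⁰/6.022×10²³ = 9.993×10⁻⁴ mol.
Fraction absorbed: 1 − 10^(−0.867) = 0.8642.
Photons absorbed: 0.8642 × 9.993×10⁻⁴ = 8.636×10⁻⁴ mol.
Product formed: 0.893 × 8.636×10⁻⁴ = 7.712×10⁻⁴ mol.
Rate: 7.712×10⁻⁴ / 5292 s = 1.5×10⁻⁷ mol s⁻¹.

1.5×10⁻⁷ mol s⁻¹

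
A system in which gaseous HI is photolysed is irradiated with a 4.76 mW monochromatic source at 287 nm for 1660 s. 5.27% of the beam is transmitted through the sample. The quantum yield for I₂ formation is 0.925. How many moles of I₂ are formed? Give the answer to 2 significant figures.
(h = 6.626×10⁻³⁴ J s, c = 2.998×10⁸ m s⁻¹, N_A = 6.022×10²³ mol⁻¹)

1.7×10⁻⁵ mol

Photon energy at 287 nm: hc/λ = (6.626×10⁻³⁴)(2.998×10⁸)/(287×10⁻⁹) = 6.922×10⁻¹⁹ J.
Energy delivered: (4.76 mW)(1660 s) = 7.902 J.
Photons incident: 7.902 / 6.922×10⁻¹⁹ = 1.142×10¹⁹, i.e. 1.142×10¹⁹/6.022×10²³ = 1.896×10⁻⁵ mol.
Fraction absorbed: 1 − 5.27/100 = 0.9473.
Photons absorbed: 0.9473 × 1.896×10⁻⁵ = 1.796×10⁻⁵ mol.
Product: Φ × n_abs = 0.925 × 1.796×10⁻⁵ = 1.661×10⁻⁵ mol.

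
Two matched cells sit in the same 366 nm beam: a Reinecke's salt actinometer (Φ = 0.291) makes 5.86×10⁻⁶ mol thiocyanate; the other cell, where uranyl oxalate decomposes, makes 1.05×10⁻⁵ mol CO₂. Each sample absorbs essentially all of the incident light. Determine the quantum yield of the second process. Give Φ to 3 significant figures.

Photons absorbed by the actinometer: 5.86×10⁻⁶ / 0.291 = 2.014×10⁻⁵ mol.
Φ(unknown) = 1.05×10⁻⁵ / 2.014×10⁻⁵ = 0.521.

Φ = 0.521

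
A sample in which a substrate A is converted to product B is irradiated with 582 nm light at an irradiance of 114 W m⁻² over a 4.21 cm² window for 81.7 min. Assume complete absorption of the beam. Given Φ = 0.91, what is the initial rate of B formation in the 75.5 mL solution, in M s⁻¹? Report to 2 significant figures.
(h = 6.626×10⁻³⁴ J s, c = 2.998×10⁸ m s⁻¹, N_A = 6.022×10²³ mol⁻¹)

Photon energy at 582 nm: hc/λ = (6.626×10⁻³⁴)(2.998×10⁸)/(582×10⁻⁹) = 3.413×10⁻¹⁹ J.
Energy delivered: (114 W m⁻²)(4.21×10⁻⁴ m²)(4902 s) = 235.3 J.
Photons incident: 235.3 / 3.413×10⁻¹⁹ = 6.894×10²⁰, i.e. 6.894×10²⁰/6.022×10²³ = 0.001145 mol.
Product formed: 0.91 × 0.001145 = 0.001042 mol.
Rate: 0.001042 mol / (4902 s × 0.0755 L) = 2.8×10⁻⁶ M s⁻¹.

2.8×10⁻⁶ M s⁻¹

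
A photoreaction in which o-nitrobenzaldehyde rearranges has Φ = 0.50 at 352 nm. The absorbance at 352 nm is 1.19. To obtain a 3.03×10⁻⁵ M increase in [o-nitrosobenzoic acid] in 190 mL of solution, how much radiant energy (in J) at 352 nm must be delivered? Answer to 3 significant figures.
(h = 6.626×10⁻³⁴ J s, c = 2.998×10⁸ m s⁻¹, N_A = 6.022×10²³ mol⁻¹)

4.18 J

Product: (3.03×10⁻⁵ M)(0.19 L) = 5.757×10⁻⁶ mol.
Photons that must be absorbed: 5.757×10⁻⁶ / 0.50 = 1.151×10⁻⁵ mol.
Fraction absorbed: 1 − 10^(−1.19) = 0.9354.
Incident photons needed: 1.151×10⁻⁵ / 0.9354 = 1.230×10⁻⁵ mol.
Photon energy: hc/λ = 5.643×10⁻¹⁹ J; per mole, 3.398×10⁵ J mol⁻¹.
Energy required: 1.230×10⁻⁵ × 3.398×10⁵ = 4.18 J.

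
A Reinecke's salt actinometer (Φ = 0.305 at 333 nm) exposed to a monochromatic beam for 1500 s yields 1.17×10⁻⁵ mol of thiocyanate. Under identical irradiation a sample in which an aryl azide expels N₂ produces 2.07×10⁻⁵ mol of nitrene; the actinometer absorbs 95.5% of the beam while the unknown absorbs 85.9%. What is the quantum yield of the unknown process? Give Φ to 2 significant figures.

Photons absorbed by the actinometer: 1.17×10⁻⁵ / 0.305 = 3.836×10⁻⁵ mol.
Incident flux: 3.836×10⁻⁵ / 0.955 = 4.017×10⁻⁵ einstein.
Absorbed by unknown: 0.859 × 4.017×10⁻⁵ = 3.451×10⁻⁵ mol.
Φ(unknown) = 2.07×10⁻⁵ / 3.451×10⁻⁵ = 0.60.

Φ = 0.60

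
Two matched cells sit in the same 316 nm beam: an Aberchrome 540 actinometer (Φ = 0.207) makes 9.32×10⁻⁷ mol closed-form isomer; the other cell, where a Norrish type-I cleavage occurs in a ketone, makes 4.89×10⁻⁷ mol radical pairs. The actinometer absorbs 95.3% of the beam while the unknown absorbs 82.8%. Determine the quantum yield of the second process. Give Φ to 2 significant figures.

Photons absorbed by the actinometer: 9.32×10⁻⁷ / 0.207 = 4.502×10⁻⁶ mol.
Incident flux: 4.502×10⁻⁶ / 0.953 = 4.724×10⁻⁶ einstein.
Absorbed by unknown: 0.828 × 4.724×10⁻⁶ = 3.911×10⁻⁶ mol.
Φ(unknown) = 4.89×10⁻⁷ / 3.911×10⁻⁶ = 0.13.

Φ = 0.13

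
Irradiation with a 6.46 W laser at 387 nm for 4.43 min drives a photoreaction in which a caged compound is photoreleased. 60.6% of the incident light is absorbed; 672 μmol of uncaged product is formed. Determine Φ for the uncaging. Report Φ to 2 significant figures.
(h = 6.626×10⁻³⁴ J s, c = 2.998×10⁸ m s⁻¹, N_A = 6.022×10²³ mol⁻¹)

Φ = 0.20

Product: 672 μmol = 6.72×10⁻⁴ mol.
Photon energy at 387 nm: hc/λ = (6.626×10⁻³⁴)(2.998×10⁸)/(387×10⁻⁹) = 5.133×10⁻¹⁹ J.
Energy delivered: (6.46 W)(265.8 s) = 1717 J.
Photons incident: 1717 / 5.133×10⁻¹⁹ = 3.345×10²¹, i.e. 3.345×10²¹/6.022×10²³ = 0.005555 mol.
Photons absorbed: 0.606 × 0.005555 = 0.003366 mol.
Φ = 6.72×10⁻⁴ mol / 0.003366 mol photons = 0.20.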